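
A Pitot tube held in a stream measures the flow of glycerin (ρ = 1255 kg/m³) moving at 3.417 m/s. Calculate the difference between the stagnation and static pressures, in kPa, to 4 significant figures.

7.327 kPa

At the stagnation point the flow is brought to rest, so Bernoulli gives P_stag − P_static = ½ρv².
ΔP = ½·1255·3.417² = 7327 Pa.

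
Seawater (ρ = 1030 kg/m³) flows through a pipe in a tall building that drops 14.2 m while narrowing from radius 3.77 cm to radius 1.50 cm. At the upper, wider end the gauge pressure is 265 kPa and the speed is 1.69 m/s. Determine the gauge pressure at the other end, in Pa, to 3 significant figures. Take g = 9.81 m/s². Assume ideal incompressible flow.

P₂ ≈ 351000 Pa

Mass conservation (A₁v₁ = A₂v₂) gives v₂ = 1.69 × 44.7/7.07 = 10.7 m/s.
Bernoulli: P₁ + ½ρv₁² + ρg h₁ = P₂ + ½ρv₂² + ρg h₂, so P₂ = P₁ + ½ρ(v₁² − v₂²) − ρg(h₂ − h₁).
P₂ = 265000 + ½·1030·(1.69² − 10.7²) − 1030·9.81·(−14.2) = 265000 + (-57200) − (-143000) = 351000 Pa.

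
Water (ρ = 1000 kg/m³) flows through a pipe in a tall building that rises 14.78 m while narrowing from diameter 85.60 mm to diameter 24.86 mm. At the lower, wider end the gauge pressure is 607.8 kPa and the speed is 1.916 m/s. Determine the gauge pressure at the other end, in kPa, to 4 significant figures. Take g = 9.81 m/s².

The volume flow rate is constant, so v₂ = (A₁/A₂)v₁ = (57.55/4.854)·1.916 = 22.72 m/s.
Applying Bernoulli between the two ends and solving for P₂: P₂ = P₁ + ½ρ(v₁² − v₂²) − ρgΔh.
P₂ = 607800 + ½·1000·(1.916² − 22.72²) − 1000·9.81·(+14.78) = 607800 + (-256200) − (145000) = 206600 Pa.

P₂ ≈ 206.6 kPa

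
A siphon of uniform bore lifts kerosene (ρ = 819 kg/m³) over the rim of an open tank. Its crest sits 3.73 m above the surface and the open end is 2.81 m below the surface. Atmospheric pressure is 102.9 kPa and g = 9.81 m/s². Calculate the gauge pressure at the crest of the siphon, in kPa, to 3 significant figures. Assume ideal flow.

P_gauge ≈ -52.5 kPa

Bernoulli surface→outlet gives ½v² = g·h_out, so v = √(2·9.81·2.81) = 7.43 m/s.
With constant cross-section the crest speed equals v; applying Bernoulli from the surface up to the crest, P_top = P_atm − ½ρv² − ρg·h_top.
P_top = 102900 − ½·819·7.43² − 819·9.81·3.73 = 50400 Pa. So P_gauge = P_top − P_atm = -52500 Pa.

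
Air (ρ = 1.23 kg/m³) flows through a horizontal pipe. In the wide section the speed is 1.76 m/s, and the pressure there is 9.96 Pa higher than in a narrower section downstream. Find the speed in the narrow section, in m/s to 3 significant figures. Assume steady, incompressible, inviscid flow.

Horizontal Bernoulli: P₁ + ½ρv₁² = P₂ + ½ρv₂², so v₂² = v₁² + 2(P₁ − P₂)/ρ.
v₂ = √(1.76² + 2·9.96/1.23) = √(3.10 + 16.2) = 4.39 m/s.

v₂ = 4.39 m/s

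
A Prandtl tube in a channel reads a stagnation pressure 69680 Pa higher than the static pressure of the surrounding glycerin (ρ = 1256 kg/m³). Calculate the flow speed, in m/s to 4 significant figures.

The dynamic pressure equals the rise in static pressure at the stagnation point: ΔP = ½ρv².
v = √(2ΔP/ρ) = √(2·69680/1256) = 10.53 m/s.

v ≈ 10.53 m/s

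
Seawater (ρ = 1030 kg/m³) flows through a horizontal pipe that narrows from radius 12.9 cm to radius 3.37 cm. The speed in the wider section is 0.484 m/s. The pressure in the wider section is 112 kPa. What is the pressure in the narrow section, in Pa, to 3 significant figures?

P₂ ≈ 86200 Pa

By continuity, v₂ = v₁·A₁/A₂ = 0.484·(523/35.7) = 7.09 m/s.
With no height change, Bernoulli's equation is P₁ + ½ρv₁² = P₂ + ½ρv₂².
P₂ = P₁ − ½ρ(v₂² − v₁²) = 112000 − ½·1030·(7.09² − 0.484²) = 112000 − 25800 = 86200 Pa.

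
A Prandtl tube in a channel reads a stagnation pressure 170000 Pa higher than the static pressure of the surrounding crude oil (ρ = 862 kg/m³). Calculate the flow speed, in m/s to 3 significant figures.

v ≈ 19.9 m/s

Bernoulli between the free stream and the stagnation point: ½ρv² = P_stag − P_static.
v = √(2ΔP/ρ) = √(2·170000/862) = 19.9 m/s.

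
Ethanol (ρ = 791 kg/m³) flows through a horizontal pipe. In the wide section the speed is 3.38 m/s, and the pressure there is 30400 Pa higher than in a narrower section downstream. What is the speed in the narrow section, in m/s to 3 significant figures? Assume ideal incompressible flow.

v₂ = 9.40 m/s

With h₁ = h₂, rearranging Bernoulli gives v₂ = √(v₁² + 2ΔP/ρ).
v₂ = √(3.38² + 2·30400/791) = √(11.4 + 76.9) = 9.40 m/s.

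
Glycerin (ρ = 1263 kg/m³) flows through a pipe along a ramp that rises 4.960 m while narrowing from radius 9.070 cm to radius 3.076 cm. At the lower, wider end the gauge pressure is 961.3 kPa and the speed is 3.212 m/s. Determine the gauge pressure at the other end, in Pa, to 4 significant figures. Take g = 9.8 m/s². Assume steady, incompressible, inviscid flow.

Mass conservation (A₁v₁ = A₂v₂) gives v₂ = 3.212 × 258.4/29.73 = 27.93 m/s.
Energy conservation along the streamline gives P₂ = P₁ − ½ρ(v₂² − v₁²) − ρg(h₂ − h₁).
P₂ = 961300 + ½·1263·(3.212² − 27.93²) − 1263·9.8·(+4.960) = 961300 + (-486000) − (61390) = 413900 Pa.

P₂ = 413900 Pa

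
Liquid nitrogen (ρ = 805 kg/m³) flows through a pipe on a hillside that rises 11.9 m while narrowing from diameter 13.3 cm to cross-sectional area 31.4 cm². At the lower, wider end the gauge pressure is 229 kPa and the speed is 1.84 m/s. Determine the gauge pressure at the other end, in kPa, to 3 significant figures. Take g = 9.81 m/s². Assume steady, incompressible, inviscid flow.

110 kPa

Continuity gives A₁v₁ = A₂v₂, so v₂ = (139 cm²)/(31.4 cm²) × 1.84 m/s = 8.14 m/s.
Bernoulli: P₁ + ½ρv₁² + ρg h₁ = P₂ + ½ρv₂² + ρg h₂, so P₂ = P₁ + ½ρ(v₁² − v₂²) − ρg(h₂ − h₁).
P₂ = 229000 + ½·805·(1.84² − 8.14²) − 805·9.81·(+11.9) = 229000 + (-25300) − (94000) = 110000 Pa.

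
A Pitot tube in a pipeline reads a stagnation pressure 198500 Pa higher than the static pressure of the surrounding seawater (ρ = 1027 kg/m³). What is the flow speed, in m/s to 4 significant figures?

At the stagnation point the flow is brought to rest, so Bernoulli gives P_stag − P_static = ½ρv².
v = √(2ΔP/ρ) = √(2·198500/1027) = 19.66 m/s.

v ≈ 19.66 m/s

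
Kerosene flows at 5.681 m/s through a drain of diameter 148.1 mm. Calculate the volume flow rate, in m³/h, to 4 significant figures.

Q = A·v = 0.01723 m² × 5.681 m/s = 0.09786 m³/s.
Converting: 0.09786 m³/s × 3600 = 352.3 m³/h.

Q ≈ 352.3 m³/h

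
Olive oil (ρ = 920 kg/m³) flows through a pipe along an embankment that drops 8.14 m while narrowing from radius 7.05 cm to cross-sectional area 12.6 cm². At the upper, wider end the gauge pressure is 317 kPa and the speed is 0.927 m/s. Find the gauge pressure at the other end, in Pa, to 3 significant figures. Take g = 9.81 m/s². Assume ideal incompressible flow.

P₂ ≈ 330000 Pa

Continuity gives A₁v₁ = A₂v₂, so v₂ = (156 cm²)/(12.6 cm²) × 0.927 m/s = 11.5 m/s.
Bernoulli: P₁ + ½ρv₁² + ρg h₁ = P₂ + ½ρv₂² + ρg h₂, so P₂ = P₁ + ½ρ(v₁² − v₂²) − ρg(h₂ − h₁).
P₂ = 317000 + ½·920·(0.927² − 11.5²) − 920·9.81·(−8.14) = 317000 + (-60300) − (-73500) = 330000 Pa.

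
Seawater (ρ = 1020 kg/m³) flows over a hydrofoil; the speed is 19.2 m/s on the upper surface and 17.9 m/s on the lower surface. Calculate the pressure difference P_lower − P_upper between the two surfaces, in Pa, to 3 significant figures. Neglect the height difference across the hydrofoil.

24600 Pa

Bernoulli (same height): P_lower − P_upper = ½ρ(v_upper² − v_lower²).
ΔP = ½·1020·(19.2² − 17.9²) = 24600 Pa.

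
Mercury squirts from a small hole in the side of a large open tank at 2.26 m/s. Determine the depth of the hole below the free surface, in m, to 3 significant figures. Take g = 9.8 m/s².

0.261 m

For a small hole in a large open tank, ½v² = gh, giving h = v²/(2g).
h = 2.26²/(2·9.8) = 5.11/19.60 = 0.261 m.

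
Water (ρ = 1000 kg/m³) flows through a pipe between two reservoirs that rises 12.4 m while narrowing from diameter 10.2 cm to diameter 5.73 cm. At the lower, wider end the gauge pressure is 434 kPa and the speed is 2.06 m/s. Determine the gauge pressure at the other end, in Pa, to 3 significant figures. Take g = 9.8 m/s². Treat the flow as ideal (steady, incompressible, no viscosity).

293000 Pa

By continuity, v₂ = v₁·A₁/A₂ = 2.06·(81.7/25.8) = 6.53 m/s.
Applying Bernoulli between the two ends and solving for P₂: P₂ = P₁ + ½ρ(v₁² − v₂²) − ρgΔh.
P₂ = 434000 + ½·1000·(2.06² − 6.53²) − 1000·9.8·(+12.4) = 434000 + (-19200) − (122000) = 293000 Pa.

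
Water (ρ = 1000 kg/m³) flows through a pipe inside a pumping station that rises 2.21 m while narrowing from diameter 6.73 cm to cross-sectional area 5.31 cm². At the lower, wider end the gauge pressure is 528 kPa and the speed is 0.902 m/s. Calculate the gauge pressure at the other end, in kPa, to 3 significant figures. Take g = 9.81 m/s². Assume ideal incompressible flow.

Mass conservation (A₁v₁ = A₂v₂) gives v₂ = 0.902 × 35.6/5.31 = 6.04 m/s.
Bernoulli: P₁ + ½ρv₁² + ρg h₁ = P₂ + ½ρv₂² + ρg h₂, so P₂ = P₁ + ½ρ(v₁² − v₂²) − ρg(h₂ − h₁).
P₂ = 528000 + ½·1000·(0.902² − 6.04²) − 1000·9.81·(+2.21) = 528000 + (-17900) − (21700) = 488000 Pa.

P₂ = 488 kPa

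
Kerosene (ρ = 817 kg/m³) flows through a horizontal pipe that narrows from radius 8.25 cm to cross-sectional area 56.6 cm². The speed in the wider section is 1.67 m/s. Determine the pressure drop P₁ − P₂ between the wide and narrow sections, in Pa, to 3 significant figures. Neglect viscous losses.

The volume flow rate is constant, so v₂ = (A₁/A₂)v₁ = (214/56.6)·1.67 = 6.31 m/s.
With no height change, Bernoulli's equation is P₁ + ½ρv₁² = P₂ + ½ρv₂².
P₁ − P₂ = ½·817·(6.31² − 1.67²) = ½·817·37.0 = 15100 Pa.

15100 Pa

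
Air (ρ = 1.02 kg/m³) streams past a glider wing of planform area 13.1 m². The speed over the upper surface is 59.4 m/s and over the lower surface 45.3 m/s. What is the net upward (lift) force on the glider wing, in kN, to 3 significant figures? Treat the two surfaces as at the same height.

The faster flow above has the lower pressure; Bernoulli (same height) gives ΔP = ½ρ(v_up² − v_low²).
ΔP = ½·1.02·(59.4² − 45.3²) = 753 Pa.
Lift = ΔP · A = 753 × 13.1 = 9860 N.

9.86 kN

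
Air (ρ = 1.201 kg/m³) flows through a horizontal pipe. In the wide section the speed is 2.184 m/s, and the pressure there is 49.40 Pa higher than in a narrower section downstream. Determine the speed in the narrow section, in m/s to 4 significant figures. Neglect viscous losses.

v₂ ≈ 9.329 m/s

Horizontal Bernoulli: P₁ + ½ρv₁² = P₂ + ½ρv₂², so v₂² = v₁² + 2(P₁ − P₂)/ρ.
v₂ = √(2.184² + 2·49.40/1.201) = √(4.770 + 82.26) = 9.329 m/s.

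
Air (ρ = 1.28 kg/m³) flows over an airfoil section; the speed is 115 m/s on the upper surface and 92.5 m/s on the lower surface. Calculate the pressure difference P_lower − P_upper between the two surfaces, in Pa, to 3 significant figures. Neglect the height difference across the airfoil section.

ΔP = 2990 Pa

With negligible Δh, P + ½ρv² is constant, so P_low − P_up = ½ρ(v_up² − v_low²).
ΔP = ½·1.28·(115² − 92.5²) = 2990 Pa.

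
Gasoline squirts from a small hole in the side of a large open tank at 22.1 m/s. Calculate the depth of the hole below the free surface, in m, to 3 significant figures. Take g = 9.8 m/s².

Inverting v = √(2gh) gives h = v² / 2g.
h = 22.1²/(2·9.8) = 488/19.60 = 24.9 m.

24.9 m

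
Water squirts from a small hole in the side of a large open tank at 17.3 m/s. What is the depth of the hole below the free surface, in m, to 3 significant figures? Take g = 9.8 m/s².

Torricelli: v = √(2gh), so h = v²/(2g).
h = 17.3²/(2·9.8) = 299/19.60 = 15.3 m.

h ≈ 15.3 m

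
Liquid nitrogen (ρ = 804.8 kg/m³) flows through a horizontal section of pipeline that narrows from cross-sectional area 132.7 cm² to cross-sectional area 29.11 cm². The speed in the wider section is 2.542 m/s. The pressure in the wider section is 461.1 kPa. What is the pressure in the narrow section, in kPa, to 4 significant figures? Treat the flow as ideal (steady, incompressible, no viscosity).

P₂ ≈ 409.7 kPa

The volume flow rate is constant, so v₂ = (A₁/A₂)v₁ = (132.7/29.11)·2.542 = 11.59 m/s.
Bernoulli (h₁ = h₂): P₁ − P₂ = ½ρ(v₂² − v₁²).
P₂ = P₁ − ½ρ(v₂² − v₁²) = 461100 − ½·804.8·(11.59² − 2.542²) = 461100 − 51430 = 409700 Pa.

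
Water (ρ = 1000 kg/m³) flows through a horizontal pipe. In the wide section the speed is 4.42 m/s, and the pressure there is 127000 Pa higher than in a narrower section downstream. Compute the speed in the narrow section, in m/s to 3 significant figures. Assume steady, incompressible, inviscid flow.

16.5 m/s

Horizontal Bernoulli: P₁ + ½ρv₁² = P₂ + ½ρv₂², so v₂² = v₁² + 2(P₁ − P₂)/ρ.
v₂ = √(4.42² + 2·127000/1000) = √(19.5 + 254) = 16.5 m/s.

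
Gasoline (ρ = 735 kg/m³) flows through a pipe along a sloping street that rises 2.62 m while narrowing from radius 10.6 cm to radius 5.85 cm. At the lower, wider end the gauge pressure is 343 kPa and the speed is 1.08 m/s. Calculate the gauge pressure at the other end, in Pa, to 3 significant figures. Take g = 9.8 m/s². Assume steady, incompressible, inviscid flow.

The volume flow rate is constant, so v₂ = (A₁/A₂)v₁ = (353/108)·1.08 = 3.55 m/s.
Applying Bernoulli between the two ends and solving for P₂: P₂ = P₁ + ½ρ(v₁² − v₂²) − ρgΔh.
P₂ = 343000 + ½·735·(1.08² − 3.55²) − 735·9.8·(+2.62) = 343000 + (-4190) − (18900) = 320000 Pa.

P₂ ≈ 320000 Pa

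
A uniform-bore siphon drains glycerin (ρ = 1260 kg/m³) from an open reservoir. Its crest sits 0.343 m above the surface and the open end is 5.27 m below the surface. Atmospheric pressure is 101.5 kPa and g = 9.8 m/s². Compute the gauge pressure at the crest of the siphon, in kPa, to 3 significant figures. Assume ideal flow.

From the surface to the outlet (both open to atmosphere, surface at rest): v = √(2g·h_out) = √(2·9.8·5.27) = 10.2 m/s.
Continuity keeps v the same throughout the tube; from surface to crest, P_atm + 0 = P_top + ½ρv² + ρg·h_top.
P_top = 101500 − ½·1260·10.2² − 1260·9.8·0.343 = 32200 Pa. So P_gauge = P_top − P_atm = -69300 Pa.

P_gauge = -69.3 kPa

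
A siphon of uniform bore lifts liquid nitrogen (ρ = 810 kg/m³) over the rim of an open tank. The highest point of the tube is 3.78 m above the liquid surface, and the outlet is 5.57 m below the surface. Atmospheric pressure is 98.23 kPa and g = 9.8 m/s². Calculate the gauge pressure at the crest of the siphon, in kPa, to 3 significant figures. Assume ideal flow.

-74.2 kPa

The outlet speed comes from Torricelli: v = √(2g·5.57) = 10.4 m/s.
The bore is uniform, so the speed at the crest is the same v. Bernoulli surface→crest: P_atm = P_top + ½ρv² + ρg·h_top.
P_top = 98230 − ½·810·10.4² − 810·9.8·3.78 = 24000 Pa. So P_gauge = P_top − P_atm = -74200 Pa.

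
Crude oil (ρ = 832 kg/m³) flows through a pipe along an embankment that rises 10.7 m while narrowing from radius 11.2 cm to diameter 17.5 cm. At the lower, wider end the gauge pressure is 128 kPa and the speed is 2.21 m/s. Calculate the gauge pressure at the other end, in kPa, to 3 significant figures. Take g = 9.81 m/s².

The volume flow rate is constant, so v₂ = (A₁/A₂)v₁ = (394/241)·2.21 = 3.62 m/s.
Energy conservation along the streamline gives P₂ = P₁ − ½ρ(v₂² − v₁²) − ρg(h₂ − h₁).
P₂ = 128000 + ½·832·(2.21² − 3.62²) − 832·9.81·(+10.7) = 128000 + (-3420) − (87300) = 37200 Pa.

P₂ = 37.2 kPa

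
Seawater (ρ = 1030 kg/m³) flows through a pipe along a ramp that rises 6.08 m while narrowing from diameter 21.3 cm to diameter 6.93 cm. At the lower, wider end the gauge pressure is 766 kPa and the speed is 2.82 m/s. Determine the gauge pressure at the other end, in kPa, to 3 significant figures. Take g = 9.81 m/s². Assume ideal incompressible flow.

Continuity gives A₁v₁ = A₂v₂, so v₂ = (356 cm²)/(37.7 cm²) × 2.82 m/s = 26.6 m/s.
Applying Bernoulli between the two ends and solving for P₂: P₂ = P₁ + ½ρ(v₁² − v₂²) − ρgΔh.
P₂ = 766000 + ½·1030·(2.82² − 26.6²) − 1030·9.81·(+6.08) = 766000 + (-361000) − (61400) = 343000 Pa.

P₂ ≈ 343 kPa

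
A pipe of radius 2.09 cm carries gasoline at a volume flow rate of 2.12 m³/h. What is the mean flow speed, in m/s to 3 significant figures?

v ≈ 0.429 m/s

Q = 2.12 m³/h = 0.000589 m³/s.
v = Q/A = 0.000589 / 0.00137 = 0.429 m/s.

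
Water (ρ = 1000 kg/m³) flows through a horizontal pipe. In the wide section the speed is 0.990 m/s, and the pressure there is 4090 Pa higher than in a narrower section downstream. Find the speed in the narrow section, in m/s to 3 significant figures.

3.03 m/s

Along the level pipe P + ½ρv² is conserved, hence v₂² = v₁² + 2(P₁ − P₂)/ρ.
v₂ = √(0.990² + 2·4090/1000) = √(0.980 + 8.18) = 3.03 m/s.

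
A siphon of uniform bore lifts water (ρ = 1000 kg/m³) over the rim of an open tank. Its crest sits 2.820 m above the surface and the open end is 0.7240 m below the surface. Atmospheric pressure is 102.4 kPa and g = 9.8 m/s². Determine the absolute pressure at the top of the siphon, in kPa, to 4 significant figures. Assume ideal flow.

Bernoulli surface→outlet gives ½v² = g·h_out, so v = √(2·9.8·0.7240) = 3.767 m/s.
Continuity keeps v the same throughout the tube; from surface to crest, P_atm + 0 = P_top + ½ρv² + ρg·h_top.
P_top = 102400 − ½·1000·3.767² − 1000·9.8·2.820 = 67670 Pa.

67.67 kPa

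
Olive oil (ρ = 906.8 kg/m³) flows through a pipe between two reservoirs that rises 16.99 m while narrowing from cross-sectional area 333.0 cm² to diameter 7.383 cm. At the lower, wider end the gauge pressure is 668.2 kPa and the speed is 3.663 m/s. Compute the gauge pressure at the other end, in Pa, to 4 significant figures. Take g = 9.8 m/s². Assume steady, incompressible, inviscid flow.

P₂ ≈ 155200 Pa

Mass conservation (A₁v₁ = A₂v₂) gives v₂ = 3.663 × 333.0/42.81 = 28.49 m/s.
Bernoulli: P₁ + ½ρv₁² + ρg h₁ = P₂ + ½ρv₂² + ρg h₂, so P₂ = P₁ + ½ρ(v₁² − v₂²) − ρg(h₂ − h₁).
P₂ = 668200 + ½·906.8·(3.663² − 28.49²) − 906.8·9.8·(+16.99) = 668200 + (-362000) − (151000) = 155200 Pa.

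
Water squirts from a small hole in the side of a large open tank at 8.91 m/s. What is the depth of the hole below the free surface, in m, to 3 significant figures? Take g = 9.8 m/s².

4.05 m

For a small hole in a large open tank, ½v² = gh, giving h = v²/(2g).
h = 8.91²/(2·9.8) = 79.4/19.60 = 4.05 m.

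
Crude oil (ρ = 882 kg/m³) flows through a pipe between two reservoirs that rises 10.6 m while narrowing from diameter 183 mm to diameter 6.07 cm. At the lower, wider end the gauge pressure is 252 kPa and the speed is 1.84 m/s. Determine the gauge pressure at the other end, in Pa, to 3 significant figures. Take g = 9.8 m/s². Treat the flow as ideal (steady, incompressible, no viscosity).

P₂ ≈ 38500 Pa

Mass conservation (A₁v₁ = A₂v₂) gives v₂ = 1.84 × 263/28.9 = 16.7 m/s.
Energy conservation along the streamline gives P₂ = P₁ − ½ρ(v₂² − v₁²) − ρg(h₂ − h₁).
P₂ = 252000 + ½·882·(1.84² − 16.7²) − 882·9.8·(+10.6) = 252000 + (-122000) − (91600) = 38500 Pa.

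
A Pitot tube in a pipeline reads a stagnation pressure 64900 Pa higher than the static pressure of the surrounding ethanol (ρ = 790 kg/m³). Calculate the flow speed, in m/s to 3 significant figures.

At the stagnation point the flow is brought to rest, so Bernoulli gives P_stag − P_static = ½ρv².
v = √(2ΔP/ρ) = √(2·64900/790) = 12.8 m/s.

v ≈ 12.8 m/s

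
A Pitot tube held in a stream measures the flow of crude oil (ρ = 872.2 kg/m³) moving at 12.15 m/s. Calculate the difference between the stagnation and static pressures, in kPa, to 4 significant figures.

64.38 kPa

At the stagnation point the flow is brought to rest, so Bernoulli gives P_stag − P_static = ½ρv².
ΔP = ½·872.2·12.15² = 64380 Pa.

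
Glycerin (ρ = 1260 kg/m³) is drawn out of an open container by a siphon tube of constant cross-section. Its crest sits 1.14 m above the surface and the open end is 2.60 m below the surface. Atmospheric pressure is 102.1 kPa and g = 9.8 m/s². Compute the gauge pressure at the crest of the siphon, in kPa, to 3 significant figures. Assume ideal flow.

-46.2 kPa

From the surface to the outlet (both open to atmosphere, surface at rest): v = √(2g·h_out) = √(2·9.8·2.60) = 7.14 m/s.
The bore is uniform, so the speed at the crest is the same v. Bernoulli surface→crest: P_atm = P_top + ½ρv² + ρg·h_top.
P_top = 102100 − ½·1260·7.14² − 1260·9.8·1.14 = 55900 Pa. So P_gauge = P_top − P_atm = -46200 Pa.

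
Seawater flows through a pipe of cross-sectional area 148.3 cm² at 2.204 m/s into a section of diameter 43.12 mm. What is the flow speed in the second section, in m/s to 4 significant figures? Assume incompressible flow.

22.38 m/s

By continuity, v₂ = v₁·A₁/A₂ = 2.204·(148.3/14.60) = 22.38 m/s.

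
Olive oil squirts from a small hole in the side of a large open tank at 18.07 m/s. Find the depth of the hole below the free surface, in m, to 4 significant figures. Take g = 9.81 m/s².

16.64 m

Torricelli: v = √(2gh), so h = v²/(2g).
h = 18.07²/(2·9.81) = 326.5/19.62 = 16.64 m.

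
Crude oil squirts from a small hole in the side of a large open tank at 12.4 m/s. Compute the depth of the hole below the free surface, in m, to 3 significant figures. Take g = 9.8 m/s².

h = 7.84 m

Inverting v = √(2gh) gives h = v² / 2g.
h = 12.4²/(2·9.8) = 154/19.60 = 7.84 m.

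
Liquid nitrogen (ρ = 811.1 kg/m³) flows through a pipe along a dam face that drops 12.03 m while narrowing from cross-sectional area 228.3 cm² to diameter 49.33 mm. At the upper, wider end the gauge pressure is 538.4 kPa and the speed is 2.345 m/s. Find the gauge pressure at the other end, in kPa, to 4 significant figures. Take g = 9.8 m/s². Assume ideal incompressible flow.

The volume flow rate is constant, so v₂ = (A₁/A₂)v₁ = (228.3/19.11)·2.345 = 28.01 m/s.
Bernoulli: P₁ + ½ρv₁² + ρg h₁ = P₂ + ½ρv₂² + ρg h₂, so P₂ = P₁ + ½ρ(v₁² − v₂²) − ρg(h₂ − h₁).
P₂ = 538400 + ½·811.1·(2.345² − 28.01²) − 811.1·9.8·(−12.03) = 538400 + (-316000) − (-95620) = 318000 Pa.

P₂ ≈ 318.0 kPa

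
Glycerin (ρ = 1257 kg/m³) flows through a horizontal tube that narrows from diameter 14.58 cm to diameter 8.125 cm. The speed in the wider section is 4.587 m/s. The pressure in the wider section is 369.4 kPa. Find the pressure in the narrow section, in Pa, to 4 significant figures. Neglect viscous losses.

Mass conservation (A₁v₁ = A₂v₂) gives v₂ = 4.587 × 167.0/51.85 = 14.77 m/s.
With no height change, Bernoulli's equation is P₁ + ½ρv₁² = P₂ + ½ρv₂².
P₂ = P₁ − ½ρ(v₂² − v₁²) = 369400 − ½·1257·(14.77² − 4.587²) = 369400 − 123900 = 245500 Pa.

P₂ ≈ 245500 Pa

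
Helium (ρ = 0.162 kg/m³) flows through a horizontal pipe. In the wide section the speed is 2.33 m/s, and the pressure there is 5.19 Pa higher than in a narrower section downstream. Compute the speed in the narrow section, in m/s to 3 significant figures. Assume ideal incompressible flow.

Along the level pipe P + ½ρv² is conserved, hence v₂² = v₁² + 2(P₁ − P₂)/ρ.
v₂ = √(2.33² + 2·5.19/0.162) = √(5.43 + 64.1) = 8.34 m/s.

8.34 m/s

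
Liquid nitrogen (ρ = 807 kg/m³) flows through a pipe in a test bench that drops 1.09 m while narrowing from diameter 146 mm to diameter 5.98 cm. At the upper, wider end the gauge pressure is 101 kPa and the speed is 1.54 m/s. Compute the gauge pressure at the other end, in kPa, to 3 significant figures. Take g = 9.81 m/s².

By continuity, v₂ = v₁·A₁/A₂ = 1.54·(167/28.1) = 9.18 m/s.
Bernoulli: P₁ + ½ρv₁² + ρg h₁ = P₂ + ½ρv₂² + ρg h₂, so P₂ = P₁ + ½ρ(v₁² − v₂²) − ρg(h₂ − h₁).
P₂ = 101000 + ½·807·(1.54² − 9.18²) − 807·9.81·(−1.09) = 101000 + (-33000) − (-8630) = 76600 Pa.

P₂ = 76.6 kPa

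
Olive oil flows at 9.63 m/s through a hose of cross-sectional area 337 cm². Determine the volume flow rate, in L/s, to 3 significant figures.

Q = A·v = 0.0337 m² × 9.63 m/s = 0.325 m³/s.
Converting: 0.325 m³/s × 1000 = 325 L/s.

Q ≈ 325 L/s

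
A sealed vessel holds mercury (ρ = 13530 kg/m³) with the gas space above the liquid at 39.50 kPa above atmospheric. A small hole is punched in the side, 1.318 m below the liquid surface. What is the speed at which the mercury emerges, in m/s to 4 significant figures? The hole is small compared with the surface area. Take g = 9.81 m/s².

v = 5.630 m/s

Take point 1 at the surface (v₁ ≈ 0) and point 2 at the hole (at atmospheric pressure). Bernoulli: P₁ + ρg h = P_atm + ½ρv₂².
With P₁ − P_atm = 39500 Pa, v₂ = √(2gh + 2ΔP/ρ) = √(2·9.81·1.318 + 2·39500/13530) = 5.630 m/s.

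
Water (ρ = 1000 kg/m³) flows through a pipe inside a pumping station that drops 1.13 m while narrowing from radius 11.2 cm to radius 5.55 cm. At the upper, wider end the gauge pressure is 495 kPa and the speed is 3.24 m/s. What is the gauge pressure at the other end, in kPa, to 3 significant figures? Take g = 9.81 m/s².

P₂ ≈ 424 kPa

The volume flow rate is constant, so v₂ = (A₁/A₂)v₁ = (394/96.8)·3.24 = 13.2 m/s.
Bernoulli: P₁ + ½ρv₁² + ρg h₁ = P₂ + ½ρv₂² + ρg h₂, so P₂ = P₁ + ½ρ(v₁² − v₂²) − ρg(h₂ − h₁).
P₂ = 495000 + ½·1000·(3.24² − 13.2²) − 1000·9.81·(−1.13) = 495000 + (-81800) − (-11100) = 424000 Pa.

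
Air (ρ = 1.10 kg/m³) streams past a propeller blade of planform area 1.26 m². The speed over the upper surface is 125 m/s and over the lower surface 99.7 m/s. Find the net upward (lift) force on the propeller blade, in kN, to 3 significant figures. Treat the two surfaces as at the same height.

F = 3.94 kN

From P + ½ρv² = const at equal height, P_low − P_up = ½ρ(v_up² − v_low²).
ΔP = ½·1.10·(125² − 99.7²) = 3130 Pa.
Lift = ΔP · A = 3130 × 1.26 = 3940 N.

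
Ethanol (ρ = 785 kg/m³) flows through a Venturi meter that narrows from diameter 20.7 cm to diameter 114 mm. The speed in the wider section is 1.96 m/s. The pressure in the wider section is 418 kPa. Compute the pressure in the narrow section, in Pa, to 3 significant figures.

By continuity, v₂ = v₁·A₁/A₂ = 1.96·(337/102) = 6.46 m/s.
The pipe is horizontal, so Bernoulli reduces to P₁ + ½ρv₁² = P₂ + ½ρv₂².
P₂ = P₁ − ½ρ(v₂² − v₁²) = 418000 − ½·785·(6.46² − 1.96²) = 418000 − 14900 = 403000 Pa.

P₂ = 403000 Pa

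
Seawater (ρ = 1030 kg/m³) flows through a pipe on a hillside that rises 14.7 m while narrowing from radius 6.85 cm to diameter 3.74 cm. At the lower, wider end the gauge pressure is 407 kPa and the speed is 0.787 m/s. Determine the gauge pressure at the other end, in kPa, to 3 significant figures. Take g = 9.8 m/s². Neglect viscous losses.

By continuity, v₂ = v₁·A₁/A₂ = 0.787·(147/11.0) = 10.6 m/s.
Energy conservation along the streamline gives P₂ = P₁ − ½ρ(v₂² − v₁²) − ρg(h₂ − h₁).
P₂ = 407000 + ½·1030·(0.787² − 10.6²) − 1030·9.8·(+14.7) = 407000 + (-57100) − (148000) = 202000 Pa.

P₂ = 202 kPa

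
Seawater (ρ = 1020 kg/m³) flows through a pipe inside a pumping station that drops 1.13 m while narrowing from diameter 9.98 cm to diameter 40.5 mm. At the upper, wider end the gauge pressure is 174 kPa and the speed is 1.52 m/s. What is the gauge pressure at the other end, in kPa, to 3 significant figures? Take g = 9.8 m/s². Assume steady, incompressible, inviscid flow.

The volume flow rate is constant, so v₂ = (A₁/A₂)v₁ = (78.2/12.9)·1.52 = 9.23 m/s.
Energy conservation along the streamline gives P₂ = P₁ − ½ρ(v₂² − v₁²) − ρg(h₂ − h₁).
P₂ = 174000 + ½·1020·(1.52² − 9.23²) − 1020·9.8·(−1.13) = 174000 + (-42300) − (-11300) = 143000 Pa.

P₂ ≈ 143 kPa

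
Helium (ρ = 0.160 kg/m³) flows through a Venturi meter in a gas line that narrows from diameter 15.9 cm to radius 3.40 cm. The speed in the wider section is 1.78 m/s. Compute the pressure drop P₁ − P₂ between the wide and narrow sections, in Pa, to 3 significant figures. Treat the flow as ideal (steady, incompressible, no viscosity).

7.32 Pa

By continuity, v₂ = v₁·A₁/A₂ = 1.78·(199/36.3) = 9.73 m/s.
Bernoulli (h₁ = h₂): P₁ − P₂ = ½ρ(v₂² − v₁²).
P₁ − P₂ = ½·0.160·(9.73² − 1.78²) = ½·0.160·91.5 = 7.32 Pa.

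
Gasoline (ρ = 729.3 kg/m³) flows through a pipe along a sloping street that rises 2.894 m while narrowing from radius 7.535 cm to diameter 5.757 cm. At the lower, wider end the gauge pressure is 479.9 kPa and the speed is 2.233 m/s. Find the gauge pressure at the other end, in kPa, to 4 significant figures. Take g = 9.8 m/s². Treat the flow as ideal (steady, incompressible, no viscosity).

The volume flow rate is constant, so v₂ = (A₁/A₂)v₁ = (178.4/26.03)·2.233 = 15.30 m/s.
Energy conservation along the streamline gives P₂ = P₁ − ½ρ(v₂² − v₁²) − ρg(h₂ − h₁).
P₂ = 479900 + ½·729.3·(2.233² − 15.30²) − 729.3·9.8·(+2.894) = 479900 + (-83550) − (20680) = 375700 Pa.

375.7 kPa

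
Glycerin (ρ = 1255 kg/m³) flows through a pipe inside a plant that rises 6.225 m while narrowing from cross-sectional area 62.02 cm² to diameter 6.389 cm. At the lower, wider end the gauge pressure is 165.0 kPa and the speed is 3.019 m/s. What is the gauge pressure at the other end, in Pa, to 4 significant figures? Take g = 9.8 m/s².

P₂ ≈ 72750 Pa

By continuity, v₂ = v₁·A₁/A₂ = 3.019·(62.02/32.06) = 5.840 m/s.
Bernoulli: P₁ + ½ρv₁² + ρg h₁ = P₂ + ½ρv₂² + ρg h₂, so P₂ = P₁ + ½ρ(v₁² − v₂²) − ρg(h₂ − h₁).
P₂ = 165000 + ½·1255·(3.019² − 5.840²) − 1255·9.8·(+6.225) = 165000 + (-15680) − (76560) = 72750 Pa.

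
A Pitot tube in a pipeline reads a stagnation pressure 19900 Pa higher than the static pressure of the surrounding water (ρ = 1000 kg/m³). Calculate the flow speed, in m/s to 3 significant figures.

The dynamic pressure equals the rise in static pressure at the stagnation point: ΔP = ½ρv².
v = √(2ΔP/ρ) = √(2·19900/1000) = 6.31 m/s.

v ≈ 6.31 m/s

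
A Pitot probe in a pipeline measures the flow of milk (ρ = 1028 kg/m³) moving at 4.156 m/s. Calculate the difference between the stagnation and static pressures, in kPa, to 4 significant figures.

Bernoulli between the free stream and the stagnation point: ½ρv² = P_stag − P_static.
ΔP = ½·1028·4.156² = 8878 Pa.

ΔP ≈ 8.878 kPa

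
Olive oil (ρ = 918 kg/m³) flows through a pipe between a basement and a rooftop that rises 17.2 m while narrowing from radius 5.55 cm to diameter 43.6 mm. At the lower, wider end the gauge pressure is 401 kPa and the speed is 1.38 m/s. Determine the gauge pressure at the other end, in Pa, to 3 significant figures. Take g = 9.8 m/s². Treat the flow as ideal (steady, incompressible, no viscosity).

P₂ ≈ 210000 Pa

Continuity gives A₁v₁ = A₂v₂, so v₂ = (96.8 cm²)/(14.9 cm²) × 1.38 m/s = 8.94 m/s.
Applying Bernoulli between the two ends and solving for P₂: P₂ = P₁ + ½ρ(v₁² − v₂²) − ρgΔh.
P₂ = 401000 + ½·918·(1.38² − 8.94²) − 918·9.8·(+17.2) = 401000 + (-35800) − (155000) = 210000 Pa.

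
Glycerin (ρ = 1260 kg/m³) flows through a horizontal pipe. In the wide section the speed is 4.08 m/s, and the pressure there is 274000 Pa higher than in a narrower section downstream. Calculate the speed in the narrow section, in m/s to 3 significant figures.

21.3 m/s

Along the level pipe P + ½ρv² is conserved, hence v₂² = v₁² + 2(P₁ − P₂)/ρ.
v₂ = √(4.08² + 2·274000/1260) = √(16.6 + 435) = 21.3 m/s.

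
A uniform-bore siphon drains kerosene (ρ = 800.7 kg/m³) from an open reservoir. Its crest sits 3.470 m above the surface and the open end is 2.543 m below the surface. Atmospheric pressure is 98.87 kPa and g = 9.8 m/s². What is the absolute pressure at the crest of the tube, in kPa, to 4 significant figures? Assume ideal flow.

The outlet speed comes from Torricelli: v = √(2g·2.543) = 7.060 m/s.
The bore is uniform, so the speed at the crest is the same v. Bernoulli surface→crest: P_atm = P_top + ½ρv² + ρg·h_top.
P_top = 98870 − ½·800.7·7.060² − 800.7·9.8·3.470 = 51690 Pa.

P_top ≈ 51.69 kPa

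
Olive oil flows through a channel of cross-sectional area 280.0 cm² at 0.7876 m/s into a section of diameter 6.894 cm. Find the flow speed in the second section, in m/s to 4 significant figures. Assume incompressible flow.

5.908 m/s

The volume flow rate is constant, so v₂ = (A₁/A₂)v₁ = (280.0/37.33)·0.7876 = 5.908 m/s.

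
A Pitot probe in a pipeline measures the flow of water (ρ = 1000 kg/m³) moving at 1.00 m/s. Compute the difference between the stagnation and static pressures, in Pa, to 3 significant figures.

At the stagnation point the flow is brought to rest, so Bernoulli gives P_stag − P_static = ½ρv².
ΔP = ½·1000·1.00² = 500 Pa.

ΔP ≈ 500 Pa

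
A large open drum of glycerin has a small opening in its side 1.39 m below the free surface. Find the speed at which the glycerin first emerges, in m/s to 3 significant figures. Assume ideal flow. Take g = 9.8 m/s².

Bernoulli from surface to hole (P equal, v_surface ≈ 0): v = √(2gh) = √(2×9.8×1.39) = 5.22 m/s.

v ≈ 5.22 m/s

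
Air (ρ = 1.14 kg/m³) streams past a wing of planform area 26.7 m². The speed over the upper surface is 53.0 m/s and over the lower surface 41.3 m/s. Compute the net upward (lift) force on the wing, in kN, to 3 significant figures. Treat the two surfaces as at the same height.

F ≈ 16.8 kN

From P + ½ρv² = const at equal height, P_low − P_up = ½ρ(v_up² − v_low²).
ΔP = ½·1.14·(53.0² − 41.3²) = 629 Pa.
Lift = ΔP · A = 629 × 26.7 = 16800 N.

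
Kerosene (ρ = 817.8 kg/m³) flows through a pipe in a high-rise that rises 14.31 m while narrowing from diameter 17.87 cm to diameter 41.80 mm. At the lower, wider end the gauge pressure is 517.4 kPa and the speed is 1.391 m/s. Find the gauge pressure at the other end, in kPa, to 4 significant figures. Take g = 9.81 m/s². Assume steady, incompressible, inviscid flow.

P₂ = 139.1 kPa

Mass conservation (A₁v₁ = A₂v₂) gives v₂ = 1.391 × 250.8/13.72 = 25.42 m/s.
Bernoulli: P₁ + ½ρv₁² + ρg h₁ = P₂ + ½ρv₂² + ρg h₂, so P₂ = P₁ + ½ρ(v₁² − v₂²) − ρg(h₂ − h₁).
P₂ = 517400 + ½·817.8·(1.391² − 25.42²) − 817.8·9.81·(+14.31) = 517400 + (-263500) − (114800) = 139100 Pa.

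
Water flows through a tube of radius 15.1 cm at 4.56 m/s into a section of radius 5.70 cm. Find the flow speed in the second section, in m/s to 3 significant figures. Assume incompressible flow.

Mass conservation (A₁v₁ = A₂v₂) gives v₂ = 4.56 × 716/102 = 32.0 m/s.

v₂ ≈ 32.0 m/s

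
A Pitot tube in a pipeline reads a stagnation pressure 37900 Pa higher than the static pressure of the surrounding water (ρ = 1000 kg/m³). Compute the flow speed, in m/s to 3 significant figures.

8.71 m/s

Bernoulli between the free stream and the stagnation point: ½ρv² = P_stag − P_static.
v = √(2ΔP/ρ) = √(2·37900/1000) = 8.71 m/s.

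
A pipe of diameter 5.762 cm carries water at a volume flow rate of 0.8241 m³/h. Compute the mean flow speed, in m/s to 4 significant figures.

v ≈ 0.08779 m/s

Q = 0.8241 m³/h = 0.0002289 m³/s.
v = Q/A = 0.0002289 / 0.002608 = 0.08779 m/s.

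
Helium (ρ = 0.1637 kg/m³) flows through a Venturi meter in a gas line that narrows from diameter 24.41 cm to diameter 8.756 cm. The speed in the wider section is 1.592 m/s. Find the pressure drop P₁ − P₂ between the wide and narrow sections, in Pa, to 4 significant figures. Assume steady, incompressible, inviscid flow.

By continuity, v₂ = v₁·A₁/A₂ = 1.592·(468.0/60.21) = 12.37 m/s.
With no height change, Bernoulli's equation is P₁ + ½ρv₁² = P₂ + ½ρv₂².
P₁ − P₂ = ½·0.1637·(12.37² − 1.592²) = ½·0.1637·150.6 = 12.32 Pa.

ΔP = 12.32 Pa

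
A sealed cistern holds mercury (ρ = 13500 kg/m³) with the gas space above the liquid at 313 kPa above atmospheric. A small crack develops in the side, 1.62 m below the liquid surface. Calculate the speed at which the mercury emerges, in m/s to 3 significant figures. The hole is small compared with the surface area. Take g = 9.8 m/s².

v ≈ 8.84 m/s

Take point 1 at the surface (v₁ ≈ 0) and point 2 at the hole (at atmospheric pressure). Bernoulli: P₁ + ρg h = P_atm + ½ρv₂².
With P₁ − P_atm = 313000 Pa, v₂ = √(2gh + 2ΔP/ρ) = √(2·9.8·1.62 + 2·313000/13500) = 8.84 m/s.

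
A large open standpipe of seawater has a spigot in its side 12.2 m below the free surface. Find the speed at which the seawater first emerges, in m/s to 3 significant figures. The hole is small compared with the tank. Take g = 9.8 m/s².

v ≈ 15.5 m/s

Bernoulli from surface to hole (P equal, v_surface ≈ 0): v = √(2gh) = √(2×9.8×12.2) = 15.5 m/s.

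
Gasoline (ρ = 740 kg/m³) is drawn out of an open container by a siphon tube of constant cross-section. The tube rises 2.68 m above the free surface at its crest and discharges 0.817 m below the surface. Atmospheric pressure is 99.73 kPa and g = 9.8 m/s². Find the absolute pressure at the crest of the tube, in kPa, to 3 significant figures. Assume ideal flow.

74.4 kPa

The outlet speed comes from Torricelli: v = √(2g·0.817) = 4.00 m/s.
The bore is uniform, so the speed at the crest is the same v. Bernoulli surface→crest: P_atm = P_top + ½ρv² + ρg·h_top.
P_top = 99730 − ½·740·4.00² − 740·9.8·2.68 = 74400 Pa.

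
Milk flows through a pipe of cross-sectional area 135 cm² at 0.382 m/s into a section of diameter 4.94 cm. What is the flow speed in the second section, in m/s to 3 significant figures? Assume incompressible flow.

2.69 m/s

The volume flow rate is constant, so v₂ = (A₁/A₂)v₁ = (135/19.2)·0.382 = 2.69 m/s.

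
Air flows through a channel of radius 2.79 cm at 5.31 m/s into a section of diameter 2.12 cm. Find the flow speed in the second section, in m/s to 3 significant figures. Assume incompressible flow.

v₂ ≈ 36.8 m/s

Mass conservation (A₁v₁ = A₂v₂) gives v₂ = 5.31 × 24.5/3.53 = 36.8 m/s.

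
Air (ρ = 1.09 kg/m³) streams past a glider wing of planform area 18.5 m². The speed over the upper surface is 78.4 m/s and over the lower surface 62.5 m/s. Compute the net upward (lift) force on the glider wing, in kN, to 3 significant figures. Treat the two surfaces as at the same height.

F ≈ 22.6 kN

With equal heights on the two surfaces, Bernoulli gives P_lower − P_upper = ½ρ(v_upper² − v_lower²).
ΔP = ½·1.09·(78.4² − 62.5²) = 1220 Pa.
Lift = ΔP · A = 1220 × 18.5 = 22600 N.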